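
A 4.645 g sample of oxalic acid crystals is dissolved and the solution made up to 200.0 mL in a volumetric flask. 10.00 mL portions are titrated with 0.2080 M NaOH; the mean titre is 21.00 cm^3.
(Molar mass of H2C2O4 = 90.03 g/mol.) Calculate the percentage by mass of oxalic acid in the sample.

84.66 %

H2C2O4 + 2 NaOH → Na2C2O4 + 2 H2O
n(NaOH) per titration = 0.02100 × 0.2080 = 4.368 × 10^-3 mol
From the 1:2 ratio, n(H2C2O4) in each aliquot = 1/2 × 4.368 × 10^-3 = 2.184 × 10^-3 mol
n(H2C2O4) in the whole flask = 2.184 × 10^-3 × 200.0/10.00 = 0.04368 mol
mass of H2C2O4 = 0.04368 × 90.03 = 3.933 g
% H2C2O4 = 3.933 / 4.645 × 100 = 84.66 %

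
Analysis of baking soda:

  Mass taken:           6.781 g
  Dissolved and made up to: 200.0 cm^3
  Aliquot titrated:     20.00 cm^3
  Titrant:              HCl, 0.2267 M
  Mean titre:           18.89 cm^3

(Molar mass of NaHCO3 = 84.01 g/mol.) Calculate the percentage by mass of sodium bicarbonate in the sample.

53.05 %

NaHCO3 + HCl → NaCl + H2O + CO2
n(HCl) per titration = 0.01889 × 0.2267 = 4.282 × 10^-3 mol
n(NaHCO3) in each aliquot = 4.282 × 10^-3 mol (1:1 ratio)
n(NaHCO3) in the whole flask = 4.282 × 10^-3 × 200.0/20.00 = 0.04282 mol
mass of NaHCO3 = 0.04282 × 84.01 = 3.598 g
% NaHCO3 = 3.598 / 6.781 × 100 = 53.05 %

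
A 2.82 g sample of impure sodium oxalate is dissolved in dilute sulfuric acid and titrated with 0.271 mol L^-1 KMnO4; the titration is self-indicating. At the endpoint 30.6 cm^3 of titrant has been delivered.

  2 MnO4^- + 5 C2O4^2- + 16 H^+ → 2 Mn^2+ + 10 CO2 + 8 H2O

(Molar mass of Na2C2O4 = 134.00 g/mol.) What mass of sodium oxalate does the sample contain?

2.78 g

n(KMnO4) = 0.0306 L × 0.271 mol/L = 8.29 × 10^-3 mol
From the 5:2 ratio, n(Na2C2O4) = 5/2 × 8.29 × 10^-3 = 0.0207 mol
mass of Na2C2O4 = 0.0207 × 134.00 g/mol = 2.78 g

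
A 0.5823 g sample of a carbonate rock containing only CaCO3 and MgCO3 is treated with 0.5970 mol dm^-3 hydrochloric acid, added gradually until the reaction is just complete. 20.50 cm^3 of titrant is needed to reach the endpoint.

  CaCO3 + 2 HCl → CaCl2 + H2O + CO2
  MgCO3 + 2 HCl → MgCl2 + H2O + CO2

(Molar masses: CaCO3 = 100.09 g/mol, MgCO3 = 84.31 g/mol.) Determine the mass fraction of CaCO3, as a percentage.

n(HCl) = 0.02050 × 0.5970 = 0.01224 mol
Let x = n(CaCO3), y = n(MgCO3).
Titrant: 2x + 2y = 0.01224;  mass: 100.09x + 84.31y = 0.5823
Solving, x = 4.207 × 10^-3 mol, y = 1.912 × 10^-3 mol
mass of CaCO3 = 4.207 × 10^-3 × 100.09 = 0.4211 g
% CaCO3 = 0.4211 / 0.5823 × 100 = 72.31 %

72.31 %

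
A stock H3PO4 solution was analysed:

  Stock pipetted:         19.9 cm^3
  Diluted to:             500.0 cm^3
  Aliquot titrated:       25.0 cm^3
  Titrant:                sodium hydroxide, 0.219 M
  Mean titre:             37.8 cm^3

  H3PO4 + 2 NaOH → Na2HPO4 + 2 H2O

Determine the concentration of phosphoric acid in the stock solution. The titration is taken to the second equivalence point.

4.16 M

n(NaOH) = 0.0378 × 0.219 = 8.28 × 10^-3 mol
From the 1:2 ratio, n(H3PO4) in the aliquot = 1/2 × 8.28 × 10^-3 = 4.14 × 10^-3 mol
[H3PO4]_dilute = 4.14 × 10^-3 / 0.0250 = 0.166 mol/L
Dilution factor = 500.0 / 19.9 = 25.13
[H3PO4]_stock = 0.166 × 25.13 = 4.16 mol/L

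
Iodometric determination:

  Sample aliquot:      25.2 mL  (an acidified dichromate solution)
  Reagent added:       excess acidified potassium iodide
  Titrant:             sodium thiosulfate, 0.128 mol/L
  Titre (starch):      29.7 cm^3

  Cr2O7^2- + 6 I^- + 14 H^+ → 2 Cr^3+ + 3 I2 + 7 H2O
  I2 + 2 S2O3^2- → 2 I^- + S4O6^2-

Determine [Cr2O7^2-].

n(S2O3^2-) = 0.0297 × 0.128 = 3.80 × 10^-3 mol
n(I2) = n(S2O3^2-)/2 = 1.90 × 10^-3 mol
From the 1:3 ratio, n(Cr2O7^2-) in the aliquot = 1/3 × 1.90 × 10^-3 = 6.34 × 10^-4 mol
[Cr2O7^2-] = 6.34 × 10^-4 / 0.0252 = 0.0251 mol/L

0.0251 mol/L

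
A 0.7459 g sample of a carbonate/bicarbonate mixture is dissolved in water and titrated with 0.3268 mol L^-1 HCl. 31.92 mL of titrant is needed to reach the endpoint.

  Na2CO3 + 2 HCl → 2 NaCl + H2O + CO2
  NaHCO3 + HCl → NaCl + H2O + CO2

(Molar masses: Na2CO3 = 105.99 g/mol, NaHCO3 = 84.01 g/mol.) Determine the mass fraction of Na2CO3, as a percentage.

29.88 %

n(HCl) = 0.03192 × 0.3268 = 0.01043 mol
Let x = n(Na2CO3), y = n(NaHCO3).
Titrant: 2x + 1y = 0.01043;  mass: 105.99x + 84.01y = 0.7459
Solving, x = 2.103 × 10^-3 mol, y = 6.226 × 10^-3 mol
mass of Na2CO3 = 2.103 × 10^-3 × 105.99 = 0.2229 g
% Na2CO3 = 0.2229 / 0.7459 × 100 = 29.88 %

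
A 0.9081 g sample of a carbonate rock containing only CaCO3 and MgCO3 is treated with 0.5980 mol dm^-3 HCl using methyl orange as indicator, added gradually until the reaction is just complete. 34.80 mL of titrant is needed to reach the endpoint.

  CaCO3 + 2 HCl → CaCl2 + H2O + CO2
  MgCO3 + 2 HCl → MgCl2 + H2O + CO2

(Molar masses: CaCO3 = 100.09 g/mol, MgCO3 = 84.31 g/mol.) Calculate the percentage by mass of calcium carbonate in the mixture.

n(HCl) = 0.03480 × 0.5980 = 0.02081 mol
Let x = n(CaCO3), y = n(MgCO3).
Titrant: 2x + 2y = 0.02081;  mass: 100.09x + 84.31y = 0.9081
Solving, x = 1.954 × 10^-3 mol, y = 8.451 × 10^-3 mol
mass of CaCO3 = 1.954 × 10^-3 × 100.09 = 0.1956 g
% CaCO3 = 0.1956 / 0.9081 × 100 = 21.54 %

21.54 %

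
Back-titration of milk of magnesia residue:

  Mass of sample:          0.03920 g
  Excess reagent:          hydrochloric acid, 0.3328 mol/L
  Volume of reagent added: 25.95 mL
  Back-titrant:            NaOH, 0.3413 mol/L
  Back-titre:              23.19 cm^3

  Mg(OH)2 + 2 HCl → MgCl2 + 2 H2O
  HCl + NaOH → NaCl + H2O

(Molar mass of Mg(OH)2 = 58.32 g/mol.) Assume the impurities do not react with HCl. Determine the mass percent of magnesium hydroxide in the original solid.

53.66 %

n(HCl) added = 0.02595 × 0.3328 = 8.636 × 10^-3 mol
n(NaOH) used in back-titration = 0.02319 × 0.3413 = 7.915 × 10^-3 mol
n(HCl) left over = 7.915 × 10^-3 mol (1:1 ratio)
n(HCl) consumed by analyte = 8.636 × 10^-3 − 7.915 × 10^-3 = 7.214 × 10^-4 mol
From the 1:2 ratio, n(Mg(OH)2) = 1/2 × 7.214 × 10^-4 = 3.607 × 10^-4 mol
mass of Mg(OH)2 = 3.607 × 10^-4 × 58.32 = 0.02104 g
% Mg(OH)2 = 0.02104 / 0.03920 × 100 = 53.66 %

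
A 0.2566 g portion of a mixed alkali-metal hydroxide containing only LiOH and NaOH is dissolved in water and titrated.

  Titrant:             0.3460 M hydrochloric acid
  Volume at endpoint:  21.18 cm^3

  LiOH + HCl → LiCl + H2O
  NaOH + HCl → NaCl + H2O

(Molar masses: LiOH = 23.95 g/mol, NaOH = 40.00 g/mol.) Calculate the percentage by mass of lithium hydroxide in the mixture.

21.24 %

n(HCl) = 0.02118 × 0.3460 = 7.328 × 10^-3 mol
Let x = n(LiOH), y = n(NaOH).
Titrant: 1x + 1y = 7.328 × 10^-3;  mass: 23.95x + 40.00y = 0.2566
Solving, x = 2.276 × 10^-3 mol, y = 5.052 × 10^-3 mol
mass of LiOH = 2.276 × 10^-3 × 23.95 = 0.05451 g
% LiOH = 0.05451 / 0.2566 × 100 = 21.24 %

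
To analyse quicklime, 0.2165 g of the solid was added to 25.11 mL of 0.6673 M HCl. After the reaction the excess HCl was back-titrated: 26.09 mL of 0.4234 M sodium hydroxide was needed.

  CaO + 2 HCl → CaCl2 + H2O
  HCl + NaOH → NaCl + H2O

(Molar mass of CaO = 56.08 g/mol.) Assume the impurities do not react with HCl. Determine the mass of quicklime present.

0.1601 g

n(HCl) added = 0.02511 × 0.6673 = 0.01676 mol
n(NaOH) used in back-titration = 0.02609 × 0.4234 = 0.01105 mol
n(HCl) left over = 0.01105 mol (1:1 ratio)
n(HCl) consumed by analyte = 0.01676 − 0.01105 = 5.709 × 10^-3 mol
From the 1:2 ratio, n(CaO) = 1/2 × 5.709 × 10^-3 = 2.855 × 10^-3 mol
mass of CaO = 2.855 × 10^-3 × 56.08 = 0.1601 g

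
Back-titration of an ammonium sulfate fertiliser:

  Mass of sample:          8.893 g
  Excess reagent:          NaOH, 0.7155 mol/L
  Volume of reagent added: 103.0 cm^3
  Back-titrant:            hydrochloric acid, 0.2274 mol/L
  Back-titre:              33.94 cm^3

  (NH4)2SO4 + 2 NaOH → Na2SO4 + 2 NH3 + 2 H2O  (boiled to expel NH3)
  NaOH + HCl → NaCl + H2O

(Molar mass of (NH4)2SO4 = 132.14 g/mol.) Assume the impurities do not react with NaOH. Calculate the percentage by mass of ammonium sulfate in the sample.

49.02 %

n(NaOH) added = 0.1030 × 0.7155 = 0.07370 mol
n(HCl) used in back-titration = 0.03394 × 0.2274 = 7.718 × 10^-3 mol
n(NaOH) left over = 7.718 × 10^-3 mol (1:1 ratio)
n(NaOH) consumed by analyte = 0.07370 − 7.718 × 10^-3 = 0.06598 mol
From the 1:2 ratio, n((NH4)2SO4) = 1/2 × 0.06598 = 0.03299 mol
mass of (NH4)2SO4 = 0.03299 × 132.14 = 4.359 g
% (NH4)2SO4 = 4.359 / 8.893 × 100 = 49.02 %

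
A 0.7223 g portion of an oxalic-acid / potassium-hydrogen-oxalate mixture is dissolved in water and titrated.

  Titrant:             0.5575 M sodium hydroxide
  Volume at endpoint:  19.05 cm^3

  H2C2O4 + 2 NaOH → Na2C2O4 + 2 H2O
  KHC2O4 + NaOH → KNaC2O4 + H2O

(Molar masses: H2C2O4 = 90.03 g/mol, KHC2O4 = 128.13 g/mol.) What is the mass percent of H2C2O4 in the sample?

47.88 %

n(NaOH) = 0.01905 × 0.5575 = 0.01062 mol
Let x = n(H2C2O4), y = n(KHC2O4).
Titrant: 2x + 1y = 0.01062;  mass: 90.03x + 128.13y = 0.7223
Solving, x = 3.841 × 10^-3 mol, y = 2.938 × 10^-3 mol
mass of H2C2O4 = 3.841 × 10^-3 × 90.03 = 0.3458 g
% H2C2O4 = 0.3458 / 0.7223 × 100 = 47.88 %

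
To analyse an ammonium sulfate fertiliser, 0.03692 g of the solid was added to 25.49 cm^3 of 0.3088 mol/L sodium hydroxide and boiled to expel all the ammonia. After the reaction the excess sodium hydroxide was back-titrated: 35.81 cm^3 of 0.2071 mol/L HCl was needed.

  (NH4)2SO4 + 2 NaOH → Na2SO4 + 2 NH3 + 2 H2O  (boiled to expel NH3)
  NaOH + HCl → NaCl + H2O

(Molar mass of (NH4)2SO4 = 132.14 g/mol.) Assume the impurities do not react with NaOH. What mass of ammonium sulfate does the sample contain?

0.03007 g

n(NaOH) added = 0.02549 × 0.3088 = 7.871 × 10^-3 mol
n(HCl) used in back-titration = 0.03581 × 0.2071 = 7.416 × 10^-3 mol
n(NaOH) left over = 7.416 × 10^-3 mol (1:1 ratio)
n(NaOH) consumed by analyte = 7.871 × 10^-3 − 7.416 × 10^-3 = 4.551 × 10^-4 mol
From the 1:2 ratio, n((NH4)2SO4) = 1/2 × 4.551 × 10^-4 = 2.275 × 10^-4 mol
mass of (NH4)2SO4 = 2.275 × 10^-4 × 132.14 = 0.03007 g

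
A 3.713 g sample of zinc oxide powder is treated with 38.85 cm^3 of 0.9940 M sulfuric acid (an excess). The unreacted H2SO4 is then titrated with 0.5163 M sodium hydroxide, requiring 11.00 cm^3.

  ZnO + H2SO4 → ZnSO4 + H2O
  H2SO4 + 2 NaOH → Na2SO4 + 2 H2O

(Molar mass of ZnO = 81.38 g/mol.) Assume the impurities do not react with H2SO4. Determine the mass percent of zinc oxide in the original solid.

n(H2SO4) added = 0.03885 × 0.9940 = 0.03862 mol
n(NaOH) used in back-titration = 0.01100 × 0.5163 = 5.679 × 10^-3 mol
From the 1:2 ratio, n(H2SO4) left over = 1/2 × 5.679 × 10^-3 = 2.840 × 10^-3 mol
n(H2SO4) consumed by analyte = 0.03862 − 2.840 × 10^-3 = 0.03578 mol
n(ZnO) = 0.03578 mol (1:1 ratio)
mass of ZnO = 0.03578 × 81.38 = 2.912 g
% ZnO = 2.912 / 3.713 × 100 = 78.42 %

78.42 %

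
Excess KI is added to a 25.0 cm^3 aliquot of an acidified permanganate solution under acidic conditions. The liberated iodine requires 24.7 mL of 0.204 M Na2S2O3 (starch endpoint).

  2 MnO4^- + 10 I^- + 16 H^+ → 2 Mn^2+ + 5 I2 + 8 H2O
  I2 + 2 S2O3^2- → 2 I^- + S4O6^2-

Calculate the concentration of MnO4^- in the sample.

n(S2O3^2-) = 0.0247 × 0.204 = 5.04 × 10^-3 mol
n(I2) = n(S2O3^2-)/2 = 2.52 × 10^-3 mol
From the 2:5 ratio, n(MnO4^-) in the aliquot = 2/5 × 2.52 × 10^-3 = 1.01 × 10^-3 mol
[MnO4^-] = 1.01 × 10^-3 / 0.0250 = 0.0403 mol/L

0.0403 M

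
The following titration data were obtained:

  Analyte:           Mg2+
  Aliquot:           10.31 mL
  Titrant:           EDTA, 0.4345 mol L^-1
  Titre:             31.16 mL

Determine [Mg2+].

Mg^2+ + EDTA^4- → [Mg(EDTA)]^2-
n(EDTA) = 0.03116 L × 0.4345 mol/L = 0.01354 mol
n(Mg2+) = 0.01354 mol (1:1 mole ratio)
[Mg2+] = 0.01354 mol / 0.01031 L = 1.313 mol/L

1.313 mol/L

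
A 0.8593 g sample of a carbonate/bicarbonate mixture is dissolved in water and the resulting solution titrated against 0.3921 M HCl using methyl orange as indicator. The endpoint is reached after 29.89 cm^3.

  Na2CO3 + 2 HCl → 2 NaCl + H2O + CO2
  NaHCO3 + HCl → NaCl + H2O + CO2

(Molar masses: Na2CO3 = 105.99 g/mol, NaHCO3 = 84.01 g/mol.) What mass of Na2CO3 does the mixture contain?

n(HCl) = 0.02989 × 0.3921 = 0.01172 mol
Let x = n(Na2CO3), y = n(NaHCO3).
Titrant: 2x + 1y = 0.01172;  mass: 105.99x + 84.01y = 0.8593
Solving, x = 2.020 × 10^-3 mol, y = 7.680 × 10^-3 mol
mass of Na2CO3 = 2.020 × 10^-3 × 105.99 = 0.2141 g

0.2141 g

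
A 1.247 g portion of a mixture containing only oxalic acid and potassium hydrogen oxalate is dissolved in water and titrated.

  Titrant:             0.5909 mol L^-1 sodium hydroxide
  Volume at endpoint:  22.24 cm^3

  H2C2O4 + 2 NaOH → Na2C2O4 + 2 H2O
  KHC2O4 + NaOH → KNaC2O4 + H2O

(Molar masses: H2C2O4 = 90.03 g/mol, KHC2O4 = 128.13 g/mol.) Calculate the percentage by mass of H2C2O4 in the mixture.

18.97 %

n(NaOH) = 0.02224 × 0.5909 = 0.01314 mol
Let x = n(H2C2O4), y = n(KHC2O4).
Titrant: 2x + 1y = 0.01314;  mass: 90.03x + 128.13y = 1.247
Solving, x = 2.628 × 10^-3 mol, y = 7.886 × 10^-3 mol
mass of H2C2O4 = 2.628 × 10^-3 × 90.03 = 0.2366 g
% H2C2O4 = 0.2366 / 1.247 × 100 = 18.97 %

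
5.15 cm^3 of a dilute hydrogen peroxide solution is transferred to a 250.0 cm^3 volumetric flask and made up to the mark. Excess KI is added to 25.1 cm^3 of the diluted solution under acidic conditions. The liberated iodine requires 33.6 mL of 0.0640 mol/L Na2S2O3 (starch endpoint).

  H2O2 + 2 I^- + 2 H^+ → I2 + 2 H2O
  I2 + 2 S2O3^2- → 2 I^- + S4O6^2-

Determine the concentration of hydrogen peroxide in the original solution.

n(S2O3^2-) = 0.0336 × 0.0640 = 2.15 × 10^-3 mol
n(I2) = n(S2O3^2-)/2 = 1.08 × 10^-3 mol
n(H2O2) in the aliquot = 1.08 × 10^-3 mol (1:1 ratio)
[H2O2]_dilute = 1.08 × 10^-3 / 0.0251 = 0.0428 mol/L
[H2O2]_original = 0.0428 × 250.0/5.15 = 2.08 mol/L

2.08 mol/L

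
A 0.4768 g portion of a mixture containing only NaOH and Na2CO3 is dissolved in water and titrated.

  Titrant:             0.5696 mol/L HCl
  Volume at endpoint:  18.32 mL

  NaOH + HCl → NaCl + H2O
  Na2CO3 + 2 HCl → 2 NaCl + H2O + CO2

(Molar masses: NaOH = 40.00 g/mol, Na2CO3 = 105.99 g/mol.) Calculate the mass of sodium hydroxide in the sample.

n(HCl) = 0.01832 × 0.5696 = 0.01044 mol
Let x = n(NaOH), y = n(Na2CO3).
Titrant: 1x + 2y = 0.01044;  mass: 40.00x + 105.99y = 0.4768
Solving, x = 5.864 × 10^-3 mol, y = 2.285 × 10^-3 mol
mass of NaOH = 5.864 × 10^-3 × 40.00 = 0.2346 g

0.2346 g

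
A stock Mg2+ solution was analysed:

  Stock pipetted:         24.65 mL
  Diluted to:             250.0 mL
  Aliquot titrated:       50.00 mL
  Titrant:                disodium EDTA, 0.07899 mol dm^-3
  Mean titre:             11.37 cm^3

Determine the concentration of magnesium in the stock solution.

Mg^2+ + EDTA^4- → [Mg(EDTA)]^2-
n(EDTA) = 0.01137 × 0.07899 = 8.981 × 10^-4 mol
n(Mg2+) in the aliquot = 8.981 × 10^-4 mol (1:1 ratio)
[Mg2+]_dilute = 8.981 × 10^-4 / 0.05000 = 0.01796 mol/L
Dilution factor = 250.0 / 24.65 = 10.14
[Mg2+]_stock = 0.01796 × 10.14 = 0.1822 mol/L

0.1822 mol/L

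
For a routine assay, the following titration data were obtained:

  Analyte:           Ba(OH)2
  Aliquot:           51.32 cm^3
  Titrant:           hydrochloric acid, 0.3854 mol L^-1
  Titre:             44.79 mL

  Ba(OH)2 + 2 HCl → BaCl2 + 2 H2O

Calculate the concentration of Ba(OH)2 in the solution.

0.1682 mol/L

n(HCl) = 0.04479 L × 0.3854 mol/L = 0.01726 mol
From the 1:2 mole ratio, n(Ba(OH)2) = 1/2 × 0.01726 = 8.631 × 10^-3 mol
[Ba(OH)2] = 8.631 × 10^-3 mol / 0.05132 L = 0.1682 mol/L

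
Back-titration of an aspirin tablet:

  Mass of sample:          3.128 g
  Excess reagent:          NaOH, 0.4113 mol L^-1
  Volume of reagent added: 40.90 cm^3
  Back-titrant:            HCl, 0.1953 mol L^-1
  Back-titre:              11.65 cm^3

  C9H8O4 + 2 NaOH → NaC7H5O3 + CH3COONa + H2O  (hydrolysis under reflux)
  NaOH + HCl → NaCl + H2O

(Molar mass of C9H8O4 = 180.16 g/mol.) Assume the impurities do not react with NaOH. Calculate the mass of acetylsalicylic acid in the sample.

1.310 g

n(NaOH) added = 0.04090 × 0.4113 = 0.01682 mol
n(HCl) used in back-titration = 0.01165 × 0.1953 = 2.275 × 10^-3 mol
n(NaOH) left over = 2.275 × 10^-3 mol (1:1 ratio)
n(NaOH) consumed by analyte = 0.01682 − 2.275 × 10^-3 = 0.01455 mol
From the 1:2 ratio, n(C9H8O4) = 1/2 × 0.01455 = 7.273 × 10^-3 mol
mass of C9H8O4 = 7.273 × 10^-3 × 180.16 = 1.310 g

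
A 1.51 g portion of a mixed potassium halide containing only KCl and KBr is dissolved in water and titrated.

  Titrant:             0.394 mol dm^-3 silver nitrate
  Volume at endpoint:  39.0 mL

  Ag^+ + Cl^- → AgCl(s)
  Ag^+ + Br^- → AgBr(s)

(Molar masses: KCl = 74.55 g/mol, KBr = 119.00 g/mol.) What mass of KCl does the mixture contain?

n(AgNO3) = 0.0390 × 0.394 = 0.0154 mol
Let x = n(KCl), y = n(KBr).
Titrant: 1x + 1y = 0.0154;  mass: 74.55x + 119.00y = 1.51
Solving, x = 7.17 × 10^-3 mol, y = 8.20 × 10^-3 mol
mass of KCl = 7.17 × 10^-3 × 74.55 = 0.534 g

0.534 g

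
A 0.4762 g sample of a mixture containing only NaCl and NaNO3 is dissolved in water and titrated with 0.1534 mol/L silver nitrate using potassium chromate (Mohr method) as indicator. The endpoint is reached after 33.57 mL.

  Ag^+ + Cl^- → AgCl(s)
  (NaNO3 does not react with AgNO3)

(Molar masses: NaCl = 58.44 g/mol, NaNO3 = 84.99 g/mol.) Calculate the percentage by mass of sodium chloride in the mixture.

63.20 %

n(AgNO3) = 0.03357 × 0.1534 = 5.150 × 10^-3 mol
Let x = n(NaCl), y = n(NaNO3).
Titrant: 1x = 5.150 × 10^-3;  mass: 58.44x + 84.99y = 0.4762
Solving, x = 5.150 × 10^-3 mol, y = 2.062 × 10^-3 mol
mass of NaCl = 5.150 × 10^-3 × 58.44 = 0.3009 g
% NaCl = 0.3009 / 0.4762 × 100 = 63.20 %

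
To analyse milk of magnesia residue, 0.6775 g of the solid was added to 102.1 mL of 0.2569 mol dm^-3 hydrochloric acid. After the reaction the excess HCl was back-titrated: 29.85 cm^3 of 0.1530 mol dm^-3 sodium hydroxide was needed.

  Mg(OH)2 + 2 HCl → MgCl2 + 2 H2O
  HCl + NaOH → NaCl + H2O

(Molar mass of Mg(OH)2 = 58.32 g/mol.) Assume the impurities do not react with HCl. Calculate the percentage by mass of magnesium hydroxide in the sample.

93.24 %

n(HCl) added = 0.1021 × 0.2569 = 0.02623 mol
n(NaOH) used in back-titration = 0.02985 × 0.1530 = 4.567 × 10^-3 mol
n(HCl) left over = 4.567 × 10^-3 mol (1:1 ratio)
n(HCl) consumed by analyte = 0.02623 − 4.567 × 10^-3 = 0.02166 mol
From the 1:2 ratio, n(Mg(OH)2) = 1/2 × 0.02166 = 0.01083 mol
mass of Mg(OH)2 = 0.01083 × 58.32 = 0.6317 g
% Mg(OH)2 = 0.6317 / 0.6775 × 100 = 93.24 %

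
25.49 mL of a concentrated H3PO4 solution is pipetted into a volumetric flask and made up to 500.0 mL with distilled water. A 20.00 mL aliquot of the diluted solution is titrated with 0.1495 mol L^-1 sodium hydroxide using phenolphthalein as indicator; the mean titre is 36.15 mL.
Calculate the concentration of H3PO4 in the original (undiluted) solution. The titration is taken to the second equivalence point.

2.650 mol/L

H3PO4 + 2 NaOH → Na2HPO4 + 2 H2O
n(NaOH) = 0.03615 × 0.1495 = 5.404 × 10^-3 mol
From the 1:2 ratio, n(H3PO4) in the aliquot = 1/2 × 5.404 × 10^-3 = 2.702 × 10^-3 mol
[H3PO4]_dilute = 2.702 × 10^-3 / 0.02000 = 0.1351 mol/L
Dilution factor = 500.0 / 25.49 = 19.62
[H3PO4]_stock = 0.1351 × 19.62 = 2.650 mol/L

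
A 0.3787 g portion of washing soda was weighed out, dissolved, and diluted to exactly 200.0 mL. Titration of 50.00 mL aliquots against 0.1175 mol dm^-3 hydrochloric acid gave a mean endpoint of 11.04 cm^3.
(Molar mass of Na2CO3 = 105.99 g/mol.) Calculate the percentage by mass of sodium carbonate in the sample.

Na2CO3 + 2 HCl → 2 NaCl + H2O + CO2
n(HCl) per titration = 0.01104 × 0.1175 = 1.297 × 10^-3 mol
From the 1:2 ratio, n(Na2CO3) in each aliquot = 1/2 × 1.297 × 10^-3 = 6.486 × 10^-4 mol
n(Na2CO3) in the whole flask = 6.486 × 10^-4 × 200.0/50.00 = 2.594 × 10^-3 mol
mass of Na2CO3 = 2.594 × 10^-3 × 105.99 = 0.2750 g
% Na2CO3 = 0.2750 / 0.3787 × 100 = 72.61 %

72.61 %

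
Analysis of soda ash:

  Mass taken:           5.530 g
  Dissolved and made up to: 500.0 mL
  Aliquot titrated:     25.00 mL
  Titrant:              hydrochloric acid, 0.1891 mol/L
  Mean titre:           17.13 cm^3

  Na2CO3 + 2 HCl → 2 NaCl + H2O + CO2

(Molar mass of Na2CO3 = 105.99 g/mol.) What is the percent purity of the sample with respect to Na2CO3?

n(HCl) per titration = 0.01713 × 0.1891 = 3.239 × 10^-3 mol
From the 1:2 ratio, n(Na2CO3) in each aliquot = 1/2 × 3.239 × 10^-3 = 1.620 × 10^-3 mol
n(Na2CO3) in the whole flask = 1.620 × 10^-3 × 500.0/25.00 = 0.03239 mol
mass of Na2CO3 = 0.03239 × 105.99 = 3.433 g
% Na2CO3 = 3.433 / 5.530 × 100 = 62.09 %

62.09 %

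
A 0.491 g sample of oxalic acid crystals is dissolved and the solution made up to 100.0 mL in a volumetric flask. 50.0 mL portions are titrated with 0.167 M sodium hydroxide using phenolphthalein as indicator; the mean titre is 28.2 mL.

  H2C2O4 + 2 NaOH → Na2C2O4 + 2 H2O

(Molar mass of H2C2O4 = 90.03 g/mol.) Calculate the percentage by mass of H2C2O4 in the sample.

n(NaOH) per titration = 0.0282 × 0.167 = 4.71 × 10^-3 mol
From the 1:2 ratio, n(H2C2O4) in each aliquot = 1/2 × 4.71 × 10^-3 = 2.35 × 10^-3 mol
n(H2C2O4) in the whole flask = 2.35 × 10^-3 × 100.0/50.0 = 4.71 × 10^-3 mol
mass of H2C2O4 = 4.71 × 10^-3 × 90.03 = 0.424 g
% H2C2O4 = 0.424 / 0.491 × 100 = 86.4 %

86.4 %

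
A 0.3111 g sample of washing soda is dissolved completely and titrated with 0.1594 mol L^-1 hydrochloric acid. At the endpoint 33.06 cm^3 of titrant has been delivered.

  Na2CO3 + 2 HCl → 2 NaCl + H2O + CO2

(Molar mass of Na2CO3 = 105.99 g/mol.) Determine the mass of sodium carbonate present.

0.2793 g

n(HCl) = 0.03306 L × 0.1594 mol/L = 5.270 × 10^-3 mol
From the 1:2 ratio, n(Na2CO3) = 1/2 × 5.270 × 10^-3 = 2.635 × 10^-3 mol
mass of Na2CO3 = 2.635 × 10^-3 × 105.99 g/mol = 0.2793 g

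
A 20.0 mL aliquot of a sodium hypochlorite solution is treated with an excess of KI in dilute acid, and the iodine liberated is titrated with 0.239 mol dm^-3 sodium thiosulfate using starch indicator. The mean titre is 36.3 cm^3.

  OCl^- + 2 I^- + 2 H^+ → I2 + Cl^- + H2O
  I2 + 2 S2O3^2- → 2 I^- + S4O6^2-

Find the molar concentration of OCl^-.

0.217 mol/L

n(S2O3^2-) = 0.0363 × 0.239 = 8.68 × 10^-3 mol
n(I2) = n(S2O3^2-)/2 = 4.34 × 10^-3 mol
n(OCl^-) in the aliquot = 4.34 × 10^-3 mol (1:1 ratio)
[OCl^-] = 4.34 × 10^-3 / 0.0200 = 0.217 mol/L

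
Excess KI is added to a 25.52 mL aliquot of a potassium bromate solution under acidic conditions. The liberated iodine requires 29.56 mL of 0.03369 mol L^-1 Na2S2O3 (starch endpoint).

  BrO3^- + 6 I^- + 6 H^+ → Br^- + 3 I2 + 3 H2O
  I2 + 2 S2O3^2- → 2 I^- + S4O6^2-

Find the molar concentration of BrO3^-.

n(S2O3^2-) = 0.02956 × 0.03369 = 9.959 × 10^-4 mol
n(I2) = n(S2O3^2-)/2 = 4.979 × 10^-4 mol
From the 1:3 ratio, n(BrO3^-) in the aliquot = 1/3 × 4.979 × 10^-4 = 1.660 × 10^-4 mol
[BrO3^-] = 1.660 × 10^-4 / 0.02552 = 0.006504 mol/L

0.006504 mol/L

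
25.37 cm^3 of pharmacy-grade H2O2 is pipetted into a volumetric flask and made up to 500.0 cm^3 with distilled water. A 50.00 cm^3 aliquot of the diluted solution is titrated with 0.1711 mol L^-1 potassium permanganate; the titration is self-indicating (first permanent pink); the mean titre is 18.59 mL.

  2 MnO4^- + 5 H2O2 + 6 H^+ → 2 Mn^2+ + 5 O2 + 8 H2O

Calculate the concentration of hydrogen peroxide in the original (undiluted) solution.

3.134 mol/L

n(KMnO4) = 0.01859 × 0.1711 = 3.181 × 10^-3 mol
From the 5:2 ratio, n(H2O2) in the aliquot = 5/2 × 3.181 × 10^-3 = 7.952 × 10^-3 mol
[H2O2]_dilute = 7.952 × 10^-3 / 0.05000 = 0.1590 mol/L
Dilution factor = 500.0 / 25.37 = 19.71
[H2O2]_stock = 0.1590 × 19.71 = 3.134 mol/L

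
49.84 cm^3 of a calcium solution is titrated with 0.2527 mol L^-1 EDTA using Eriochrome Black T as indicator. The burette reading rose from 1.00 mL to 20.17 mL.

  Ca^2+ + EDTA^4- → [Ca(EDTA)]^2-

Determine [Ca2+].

0.09720 mol/L

n(EDTA) = 0.01917 L × 0.2527 mol/L = 4.844 × 10^-3 mol
n(Ca2+) = 4.844 × 10^-3 mol (1:1 mole ratio)
[Ca2+] = 4.844 × 10^-3 mol / 0.04984 L = 0.09720 mol/L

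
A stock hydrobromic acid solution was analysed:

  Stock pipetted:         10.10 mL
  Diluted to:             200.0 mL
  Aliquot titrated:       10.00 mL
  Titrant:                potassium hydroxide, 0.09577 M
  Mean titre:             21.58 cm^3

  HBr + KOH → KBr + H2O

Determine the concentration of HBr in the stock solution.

n(KOH) = 0.02158 × 0.09577 = 2.067 × 10^-3 mol
n(HBr) in the aliquot = 2.067 × 10^-3 mol (1:1 ratio)
[HBr]_dilute = 2.067 × 10^-3 / 0.01000 = 0.2067 mol/L
Dilution factor = 200.0 / 10.10 = 19.80
[HBr]_stock = 0.2067 × 19.80 = 4.093 mol/L

4.093 M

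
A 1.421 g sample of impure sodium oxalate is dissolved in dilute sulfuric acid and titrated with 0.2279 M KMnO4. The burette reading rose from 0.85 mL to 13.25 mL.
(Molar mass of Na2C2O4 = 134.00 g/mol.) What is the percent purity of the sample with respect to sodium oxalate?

2 MnO4^- + 5 C2O4^2- + 16 H^+ → 2 Mn^2+ + 10 CO2 + 8 H2O
n(KMnO4) = 0.01240 L × 0.2279 mol/L = 2.826 × 10^-3 mol
From the 5:2 ratio, n(Na2C2O4) = 5/2 × 2.826 × 10^-3 = 7.065 × 10^-3 mol
mass of Na2C2O4 = 7.065 × 10^-3 × 134.00 g/mol = 0.9467 g
% Na2C2O4 = 0.9467 / 1.421 × 100 = 66.62 %

66.62 %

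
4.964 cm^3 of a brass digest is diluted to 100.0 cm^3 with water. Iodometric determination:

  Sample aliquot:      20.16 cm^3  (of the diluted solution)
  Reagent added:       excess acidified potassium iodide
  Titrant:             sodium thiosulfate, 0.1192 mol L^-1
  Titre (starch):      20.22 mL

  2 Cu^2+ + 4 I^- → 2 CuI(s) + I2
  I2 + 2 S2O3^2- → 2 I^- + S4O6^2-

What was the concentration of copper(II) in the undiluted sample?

n(S2O3^2-) = 0.02022 × 0.1192 = 2.410 × 10^-3 mol
n(I2) = n(S2O3^2-)/2 = 1.205 × 10^-3 mol
From the 2:1 ratio, n(Cu2+) in the aliquot = 2/1 × 1.205 × 10^-3 = 2.410 × 10^-3 mol
[Cu2+]_dilute = 2.410 × 10^-3 / 0.02016 = 0.1196 mol/L
[Cu2+]_original = 0.1196 × 100.0/4.964 = 2.408 mol/L

2.408 mol/L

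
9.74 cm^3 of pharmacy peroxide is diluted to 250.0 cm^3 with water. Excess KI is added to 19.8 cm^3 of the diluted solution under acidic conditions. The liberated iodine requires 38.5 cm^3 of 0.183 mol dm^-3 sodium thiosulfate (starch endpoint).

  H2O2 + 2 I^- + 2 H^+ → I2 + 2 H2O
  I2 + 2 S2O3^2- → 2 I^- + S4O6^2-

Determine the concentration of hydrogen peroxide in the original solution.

n(S2O3^2-) = 0.0385 × 0.183 = 7.05 × 10^-3 mol
n(I2) = n(S2O3^2-)/2 = 3.52 × 10^-3 mol
n(H2O2) in the aliquot = 3.52 × 10^-3 mol (1:1 ratio)
[H2O2]_dilute = 3.52 × 10^-3 / 0.0198 = 0.178 mol/L
[H2O2]_original = 0.178 × 250.0/9.74 = 4.57 mol/L

4.57 mol/L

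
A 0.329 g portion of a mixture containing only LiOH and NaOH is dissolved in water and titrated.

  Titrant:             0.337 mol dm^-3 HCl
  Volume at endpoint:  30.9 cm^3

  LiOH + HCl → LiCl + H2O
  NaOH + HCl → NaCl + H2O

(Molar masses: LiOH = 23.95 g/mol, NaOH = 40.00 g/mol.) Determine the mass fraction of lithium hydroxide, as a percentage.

n(HCl) = 0.0309 × 0.337 = 0.0104 mol
Let x = n(LiOH), y = n(NaOH).
Titrant: 1x + 1y = 0.0104;  mass: 23.95x + 40.00y = 0.329
Solving, x = 5.45 × 10^-3 mol, y = 4.96 × 10^-3 mol
mass of LiOH = 5.45 × 10^-3 × 23.95 = 0.131 g
% LiOH = 0.131 / 0.329 × 100 = 39.7 %

39.7 %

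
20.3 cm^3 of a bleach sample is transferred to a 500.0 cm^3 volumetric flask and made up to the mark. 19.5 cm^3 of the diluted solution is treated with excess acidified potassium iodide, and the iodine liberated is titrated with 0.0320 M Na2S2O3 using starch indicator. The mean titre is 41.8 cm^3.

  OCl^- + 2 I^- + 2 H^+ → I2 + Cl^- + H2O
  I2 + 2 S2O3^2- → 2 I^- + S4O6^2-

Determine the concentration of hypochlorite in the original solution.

0.845 M

n(S2O3^2-) = 0.0418 × 0.0320 = 1.34 × 10^-3 mol
n(I2) = n(S2O3^2-)/2 = 6.69 × 10^-4 mol
n(OCl^-) in the aliquot = 6.69 × 10^-4 mol (1:1 ratio)
[OCl^-]_dilute = 6.69 × 10^-4 / 0.0195 = 0.0343 mol/L
[OCl^-]_original = 0.0343 × 500.0/20.3 = 0.845 mol/L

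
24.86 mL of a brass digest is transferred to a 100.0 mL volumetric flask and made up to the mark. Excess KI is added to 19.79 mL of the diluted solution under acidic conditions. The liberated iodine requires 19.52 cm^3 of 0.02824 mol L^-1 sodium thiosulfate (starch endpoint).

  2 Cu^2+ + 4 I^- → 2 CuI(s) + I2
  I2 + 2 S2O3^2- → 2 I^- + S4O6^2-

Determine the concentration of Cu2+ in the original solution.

0.1120 mol/L

n(S2O3^2-) = 0.01952 × 0.02824 = 5.512 × 10^-4 mol
n(I2) = n(S2O3^2-)/2 = 2.756 × 10^-4 mol
From the 2:1 ratio, n(Cu2+) in the aliquot = 2/1 × 2.756 × 10^-4 = 5.512 × 10^-4 mol
[Cu2+]_dilute = 5.512 × 10^-4 / 0.01979 = 0.02785 mol/L
[Cu2+]_original = 0.02785 × 100.0/24.86 = 0.1120 mol/L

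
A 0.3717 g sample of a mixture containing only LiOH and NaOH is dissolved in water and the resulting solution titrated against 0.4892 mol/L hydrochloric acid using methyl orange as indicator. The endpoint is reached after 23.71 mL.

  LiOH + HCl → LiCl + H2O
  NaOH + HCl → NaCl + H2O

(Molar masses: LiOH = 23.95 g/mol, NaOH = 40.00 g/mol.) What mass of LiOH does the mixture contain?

0.1377 g

n(HCl) = 0.02371 × 0.4892 = 0.01160 mol
Let x = n(LiOH), y = n(NaOH).
Titrant: 1x + 1y = 0.01160;  mass: 23.95x + 40.00y = 0.3717
Solving, x = 5.748 × 10^-3 mol, y = 5.851 × 10^-3 mol
mass of LiOH = 5.748 × 10^-3 × 23.95 = 0.1377 g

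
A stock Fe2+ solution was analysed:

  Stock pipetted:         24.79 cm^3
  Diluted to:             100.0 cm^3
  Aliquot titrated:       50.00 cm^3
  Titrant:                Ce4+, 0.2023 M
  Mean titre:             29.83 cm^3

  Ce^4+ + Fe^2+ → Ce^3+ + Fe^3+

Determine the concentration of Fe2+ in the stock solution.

0.4869 M

n(Ce4+) = 0.02983 × 0.2023 = 6.035 × 10^-3 mol
n(Fe2+) in the aliquot = 6.035 × 10^-3 mol (1:1 ratio)
[Fe2+]_dilute = 6.035 × 10^-3 / 0.05000 = 0.1207 mol/L
Dilution factor = 100.0 / 24.79 = 4.034
[Fe2+]_stock = 0.1207 × 4.034 = 0.4869 mol/L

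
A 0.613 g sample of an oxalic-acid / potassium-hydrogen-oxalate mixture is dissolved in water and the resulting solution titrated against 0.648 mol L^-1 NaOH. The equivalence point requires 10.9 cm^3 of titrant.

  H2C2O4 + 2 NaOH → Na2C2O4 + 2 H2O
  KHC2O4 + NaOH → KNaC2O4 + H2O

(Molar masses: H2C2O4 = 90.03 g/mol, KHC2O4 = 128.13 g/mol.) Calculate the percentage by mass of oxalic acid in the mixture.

25.8 %

n(NaOH) = 0.0109 × 0.648 = 7.06 × 10^-3 mol
Let x = n(H2C2O4), y = n(KHC2O4).
Titrant: 2x + 1y = 7.06 × 10^-3;  mass: 90.03x + 128.13y = 0.613
Solving, x = 1.76 × 10^-3 mol, y = 3.55 × 10^-3 mol
mass of H2C2O4 = 1.76 × 10^-3 × 90.03 = 0.158 g
% H2C2O4 = 0.158 / 0.613 × 100 = 25.8 %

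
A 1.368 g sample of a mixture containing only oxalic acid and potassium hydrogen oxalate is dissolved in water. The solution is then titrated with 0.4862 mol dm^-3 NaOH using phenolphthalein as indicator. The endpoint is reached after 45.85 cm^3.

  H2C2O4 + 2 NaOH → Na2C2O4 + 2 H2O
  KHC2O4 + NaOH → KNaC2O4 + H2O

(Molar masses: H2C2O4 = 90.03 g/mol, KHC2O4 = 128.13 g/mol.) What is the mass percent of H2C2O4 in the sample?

58.92 %

n(NaOH) = 0.04585 × 0.4862 = 0.02229 mol
Let x = n(H2C2O4), y = n(KHC2O4).
Titrant: 2x + 1y = 0.02229;  mass: 90.03x + 128.13y = 1.368
Solving, x = 8.953 × 10^-3 mol, y = 4.386 × 10^-3 mol
mass of H2C2O4 = 8.953 × 10^-3 × 90.03 = 0.8061 g
% H2C2O4 = 0.8061 / 1.368 × 100 = 58.92 %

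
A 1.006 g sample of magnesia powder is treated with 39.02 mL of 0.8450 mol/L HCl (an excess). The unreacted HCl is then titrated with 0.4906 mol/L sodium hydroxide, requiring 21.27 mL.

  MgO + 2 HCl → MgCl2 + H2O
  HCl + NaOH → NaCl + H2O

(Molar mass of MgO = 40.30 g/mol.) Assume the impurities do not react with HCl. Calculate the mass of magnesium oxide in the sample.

n(HCl) added = 0.03902 × 0.8450 = 0.03297 mol
n(NaOH) used in back-titration = 0.02127 × 0.4906 = 0.01044 mol
n(HCl) left over = 0.01044 mol (1:1 ratio)
n(HCl) consumed by analyte = 0.03297 − 0.01044 = 0.02254 mol
From the 1:2 ratio, n(MgO) = 1/2 × 0.02254 = 0.01127 mol
mass of MgO = 0.01127 × 40.30 = 0.4541 g

0.4541 g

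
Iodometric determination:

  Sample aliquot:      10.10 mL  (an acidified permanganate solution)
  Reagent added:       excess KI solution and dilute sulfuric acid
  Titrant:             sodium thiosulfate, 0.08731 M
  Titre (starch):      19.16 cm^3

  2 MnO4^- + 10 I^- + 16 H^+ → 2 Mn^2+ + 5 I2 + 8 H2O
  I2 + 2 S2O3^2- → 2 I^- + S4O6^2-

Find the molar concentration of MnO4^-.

n(S2O3^2-) = 0.01916 × 0.08731 = 1.673 × 10^-3 mol
n(I2) = n(S2O3^2-)/2 = 8.364 × 10^-4 mol
From the 2:5 ratio, n(MnO4^-) in the aliquot = 2/5 × 8.364 × 10^-4 = 3.346 × 10^-4 mol
[MnO4^-] = 3.346 × 10^-4 / 0.01010 = 0.03313 mol/L

0.03313 M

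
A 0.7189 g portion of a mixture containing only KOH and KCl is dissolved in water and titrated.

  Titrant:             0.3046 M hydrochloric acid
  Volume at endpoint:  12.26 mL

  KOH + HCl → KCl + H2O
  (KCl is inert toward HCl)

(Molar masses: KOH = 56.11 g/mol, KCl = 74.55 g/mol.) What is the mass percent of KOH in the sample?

n(HCl) = 0.01226 × 0.3046 = 3.734 × 10^-3 mol
Let x = n(KOH), y = n(KCl).
Titrant: 1x = 3.734 × 10^-3;  mass: 56.11x + 74.55y = 0.7189
Solving, x = 3.734 × 10^-3 mol, y = 6.833 × 10^-3 mol
mass of KOH = 3.734 × 10^-3 × 56.11 = 0.2095 g
% KOH = 0.2095 / 0.7189 × 100 = 29.15 %

29.15 %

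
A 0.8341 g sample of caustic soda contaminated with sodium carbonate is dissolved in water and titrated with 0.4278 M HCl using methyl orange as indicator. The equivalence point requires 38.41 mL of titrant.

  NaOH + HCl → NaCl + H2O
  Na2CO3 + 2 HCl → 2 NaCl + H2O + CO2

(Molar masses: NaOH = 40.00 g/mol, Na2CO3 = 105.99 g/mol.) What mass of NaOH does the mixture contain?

0.1130 g

n(HCl) = 0.03841 × 0.4278 = 0.01643 mol
Let x = n(NaOH), y = n(Na2CO3).
Titrant: 1x + 2y = 0.01643;  mass: 40.00x + 105.99y = 0.8341
Solving, x = 2.824 × 10^-3 mol, y = 6.804 × 10^-3 mol
mass of NaOH = 2.824 × 10^-3 × 40.00 = 0.1130 g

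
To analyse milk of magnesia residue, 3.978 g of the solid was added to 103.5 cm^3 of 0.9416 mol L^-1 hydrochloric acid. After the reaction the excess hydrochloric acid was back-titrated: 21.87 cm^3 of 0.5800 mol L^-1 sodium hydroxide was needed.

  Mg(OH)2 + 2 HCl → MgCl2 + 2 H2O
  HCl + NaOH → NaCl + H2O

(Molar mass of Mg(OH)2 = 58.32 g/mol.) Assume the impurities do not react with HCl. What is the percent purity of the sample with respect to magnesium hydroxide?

n(HCl) added = 0.1035 × 0.9416 = 0.09746 mol
n(NaOH) used in back-titration = 0.02187 × 0.5800 = 0.01268 mol
n(HCl) left over = 0.01268 mol (1:1 ratio)
n(HCl) consumed by analyte = 0.09746 − 0.01268 = 0.08477 mol
From the 1:2 ratio, n(Mg(OH)2) = 1/2 × 0.08477 = 0.04239 mol
mass of Mg(OH)2 = 0.04239 × 58.32 = 2.472 g
% Mg(OH)2 = 2.472 / 3.978 × 100 = 62.14 %

62.14 %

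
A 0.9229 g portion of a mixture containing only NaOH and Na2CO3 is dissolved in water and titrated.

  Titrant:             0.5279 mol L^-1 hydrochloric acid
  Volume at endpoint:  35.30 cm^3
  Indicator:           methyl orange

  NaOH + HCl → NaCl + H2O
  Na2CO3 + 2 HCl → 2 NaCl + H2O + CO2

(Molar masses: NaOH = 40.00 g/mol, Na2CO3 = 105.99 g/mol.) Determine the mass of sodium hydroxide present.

0.1990 g

n(HCl) = 0.03530 × 0.5279 = 0.01863 mol
Let x = n(NaOH), y = n(Na2CO3).
Titrant: 1x + 2y = 0.01863;  mass: 40.00x + 105.99y = 0.9229
Solving, x = 4.975 × 10^-3 mol, y = 6.830 × 10^-3 mol
mass of NaOH = 4.975 × 10^-3 × 40.00 = 0.1990 g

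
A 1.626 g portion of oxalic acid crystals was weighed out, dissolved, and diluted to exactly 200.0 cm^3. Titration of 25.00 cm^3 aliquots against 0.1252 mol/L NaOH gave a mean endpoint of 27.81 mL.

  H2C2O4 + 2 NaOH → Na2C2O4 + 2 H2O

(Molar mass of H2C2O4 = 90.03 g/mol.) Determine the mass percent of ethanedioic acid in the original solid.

77.11 %

n(NaOH) per titration = 0.02781 × 0.1252 = 3.482 × 10^-3 mol
From the 1:2 ratio, n(H2C2O4) in each aliquot = 1/2 × 3.482 × 10^-3 = 1.741 × 10^-3 mol
n(H2C2O4) in the whole flask = 1.741 × 10^-3 × 200.0/25.00 = 0.01393 mol
mass of H2C2O4 = 0.01393 × 90.03 = 1.254 g
% H2C2O4 = 1.254 / 1.626 × 100 = 77.11 %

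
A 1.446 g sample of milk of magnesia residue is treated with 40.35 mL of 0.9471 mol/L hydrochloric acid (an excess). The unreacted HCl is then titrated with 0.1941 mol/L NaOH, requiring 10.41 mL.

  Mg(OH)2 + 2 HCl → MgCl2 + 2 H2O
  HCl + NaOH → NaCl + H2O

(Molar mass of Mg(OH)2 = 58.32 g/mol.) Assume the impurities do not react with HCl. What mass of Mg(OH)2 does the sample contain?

1.055 g

n(HCl) added = 0.04035 × 0.9471 = 0.03822 mol
n(NaOH) used in back-titration = 0.01041 × 0.1941 = 2.021 × 10^-3 mol
n(HCl) left over = 2.021 × 10^-3 mol (1:1 ratio)
n(HCl) consumed by analyte = 0.03822 − 2.021 × 10^-3 = 0.03619 mol
From the 1:2 ratio, n(Mg(OH)2) = 1/2 × 0.03619 = 0.01810 mol
mass of Mg(OH)2 = 0.01810 × 58.32 = 1.055 g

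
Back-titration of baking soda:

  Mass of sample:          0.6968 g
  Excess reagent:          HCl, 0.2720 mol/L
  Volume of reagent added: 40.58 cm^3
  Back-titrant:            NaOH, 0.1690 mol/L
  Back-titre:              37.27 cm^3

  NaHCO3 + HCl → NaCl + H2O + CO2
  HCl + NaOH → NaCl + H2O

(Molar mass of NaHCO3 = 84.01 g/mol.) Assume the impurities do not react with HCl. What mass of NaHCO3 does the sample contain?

0.3981 g

n(HCl) added = 0.04058 × 0.2720 = 0.01104 mol
n(NaOH) used in back-titration = 0.03727 × 0.1690 = 6.299 × 10^-3 mol
n(HCl) left over = 6.299 × 10^-3 mol (1:1 ratio)
n(HCl) consumed by analyte = 0.01104 − 6.299 × 10^-3 = 4.739 × 10^-3 mol
n(NaHCO3) = 4.739 × 10^-3 mol (1:1 ratio)
mass of NaHCO3 = 4.739 × 10^-3 × 84.01 = 0.3981 g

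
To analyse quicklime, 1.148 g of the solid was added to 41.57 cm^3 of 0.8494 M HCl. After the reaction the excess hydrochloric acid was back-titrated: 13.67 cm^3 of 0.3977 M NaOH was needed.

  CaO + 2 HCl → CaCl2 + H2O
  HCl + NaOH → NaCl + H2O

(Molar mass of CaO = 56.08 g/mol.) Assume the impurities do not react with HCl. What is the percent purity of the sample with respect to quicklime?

72.97 %

n(HCl) added = 0.04157 × 0.8494 = 0.03531 mol
n(NaOH) used in back-titration = 0.01367 × 0.3977 = 5.437 × 10^-3 mol
n(HCl) left over = 5.437 × 10^-3 mol (1:1 ratio)
n(HCl) consumed by analyte = 0.03531 − 5.437 × 10^-3 = 0.02987 mol
From the 1:2 ratio, n(CaO) = 1/2 × 0.02987 = 0.01494 mol
mass of CaO = 0.01494 × 56.08 = 0.8376 g
% CaO = 0.8376 / 1.148 × 100 = 72.97 %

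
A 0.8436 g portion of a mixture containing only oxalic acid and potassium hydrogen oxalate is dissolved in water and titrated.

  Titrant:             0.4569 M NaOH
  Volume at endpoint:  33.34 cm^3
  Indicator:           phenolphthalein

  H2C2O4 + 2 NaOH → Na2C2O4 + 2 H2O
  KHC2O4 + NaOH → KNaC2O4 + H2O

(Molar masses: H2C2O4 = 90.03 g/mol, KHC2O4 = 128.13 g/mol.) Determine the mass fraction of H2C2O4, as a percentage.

71.15 %

n(NaOH) = 0.03334 × 0.4569 = 0.01523 mol
Let x = n(H2C2O4), y = n(KHC2O4).
Titrant: 2x + 1y = 0.01523;  mass: 90.03x + 128.13y = 0.8436
Solving, x = 6.667 × 10^-3 mol, y = 1.900 × 10^-3 mol
mass of H2C2O4 = 6.667 × 10^-3 × 90.03 = 0.6002 g
% H2C2O4 = 0.6002 / 0.8436 × 100 = 71.15 %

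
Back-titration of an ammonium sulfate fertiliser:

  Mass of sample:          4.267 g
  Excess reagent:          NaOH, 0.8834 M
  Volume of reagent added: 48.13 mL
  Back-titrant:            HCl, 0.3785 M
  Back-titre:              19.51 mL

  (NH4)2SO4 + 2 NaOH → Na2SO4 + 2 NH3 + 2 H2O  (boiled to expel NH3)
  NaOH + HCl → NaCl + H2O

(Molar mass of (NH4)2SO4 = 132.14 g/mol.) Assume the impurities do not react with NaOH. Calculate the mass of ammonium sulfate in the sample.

2.321 g

n(NaOH) added = 0.04813 × 0.8834 = 0.04252 mol
n(HCl) used in back-titration = 0.01951 × 0.3785 = 7.385 × 10^-3 mol
n(NaOH) left over = 7.385 × 10^-3 mol (1:1 ratio)
n(NaOH) consumed by analyte = 0.04252 − 7.385 × 10^-3 = 0.03513 mol
From the 1:2 ratio, n((NH4)2SO4) = 1/2 × 0.03513 = 0.01757 mol
mass of (NH4)2SO4 = 0.01757 × 132.14 = 2.321 g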